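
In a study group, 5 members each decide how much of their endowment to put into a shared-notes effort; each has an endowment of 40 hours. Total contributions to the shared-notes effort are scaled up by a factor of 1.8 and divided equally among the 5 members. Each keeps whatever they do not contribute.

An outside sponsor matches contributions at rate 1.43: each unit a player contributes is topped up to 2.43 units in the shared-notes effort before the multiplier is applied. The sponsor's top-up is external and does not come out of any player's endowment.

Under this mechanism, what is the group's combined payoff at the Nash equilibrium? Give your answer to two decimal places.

With the mechanism, a contributed unit returns 1.8 × 2.43 / 5 = 0.8748 per unit of net cost — still below 1 — so contributing 0 remains dominant for every player.
Everyone keeps their endowment and the group total is 5 × 40 = 200.

200.00 hours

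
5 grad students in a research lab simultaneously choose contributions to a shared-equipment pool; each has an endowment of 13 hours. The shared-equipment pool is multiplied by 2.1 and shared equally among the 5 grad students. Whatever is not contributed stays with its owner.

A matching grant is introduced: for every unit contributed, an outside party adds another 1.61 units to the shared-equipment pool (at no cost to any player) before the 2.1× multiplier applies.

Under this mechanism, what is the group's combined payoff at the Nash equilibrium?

356.27 hours

Under the mechanism each unit contributed yields 2.1 × 2.61 / 5 = 1.0962 back to its contributor per unit of net cost, which exceeds 1, making full contribution the dominant choice for everyone.
At the Nash equilibrium everyone contributes 13. Group total payoff = 2.1 × 2.61 × 65 = 356.27.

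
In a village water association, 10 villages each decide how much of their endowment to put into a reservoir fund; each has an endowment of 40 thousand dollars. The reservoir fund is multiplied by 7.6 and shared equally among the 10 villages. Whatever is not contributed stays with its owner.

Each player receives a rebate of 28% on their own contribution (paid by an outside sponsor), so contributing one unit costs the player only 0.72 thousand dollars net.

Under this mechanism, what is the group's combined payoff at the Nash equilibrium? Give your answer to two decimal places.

The effective private return per unit is now (7.6/10) / 0.72 = 1.0556 > 1, so every player's dominant strategy flips to full contribution.
At the Nash equilibrium everyone contributes 40. Group total payoff = 10 × (40 × 0.28 + 7.6 × 40) = 3152.00.

3152.00 thousand dollars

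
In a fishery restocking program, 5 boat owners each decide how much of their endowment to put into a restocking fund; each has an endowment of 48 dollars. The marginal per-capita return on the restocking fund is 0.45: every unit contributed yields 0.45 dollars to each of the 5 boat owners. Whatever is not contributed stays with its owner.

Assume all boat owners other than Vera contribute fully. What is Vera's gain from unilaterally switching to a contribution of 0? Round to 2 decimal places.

Switching from a contribution of 48 to 0 lets Vera keep an extra 48 dollars, but lowers the restocking fund by 48, which costs Vera their own share of that drop: 0.45 × 48 = 21.60.
Net gain = 48 − 21.60 = 26.40. The private return per contributed unit (0.45) is below 1, so free-riding is indeed the best response regardless of what the others do.

26.40 dollars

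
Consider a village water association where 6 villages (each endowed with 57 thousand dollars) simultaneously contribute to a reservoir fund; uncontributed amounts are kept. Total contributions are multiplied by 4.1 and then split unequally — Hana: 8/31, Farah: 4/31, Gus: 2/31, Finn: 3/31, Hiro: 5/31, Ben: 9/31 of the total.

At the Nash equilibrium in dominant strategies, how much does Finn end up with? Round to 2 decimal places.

A player with share s gets back 4.1·s per unit contributed, so full contribution is dominant for anyone with s > 1/4.1 = 0.2439 and zero contribution is dominant for anyone below.
Hana and Ben are above the threshold, contributing 57 each; the remaining 4 contribute 0. Total contributed: 114.
Finn keeps 57 and receives 4.1 × 114 × 3/31 = 45.23 from the reservoir fund, for a payoff of 102.23.

102.23 thousand dollars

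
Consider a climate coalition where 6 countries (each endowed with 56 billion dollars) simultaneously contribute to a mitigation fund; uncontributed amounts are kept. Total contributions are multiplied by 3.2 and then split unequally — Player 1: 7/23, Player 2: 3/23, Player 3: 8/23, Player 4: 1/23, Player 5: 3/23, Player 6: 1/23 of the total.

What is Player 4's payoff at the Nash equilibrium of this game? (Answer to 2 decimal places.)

For player j, contributing a unit is worthwhile iff 3.2 × (j's share) ≥ 1, i.e. iff j's share is at least 0.3125.
Only Player 3 (8/23) clears that bar, contributing 56; the remaining 5 contribute 0. Total contributed: 56.
Player 4 keeps 56 and receives 3.2 × 56 × 1/23 = 7.79 from the mitigation fund, for a payoff of 63.79.

63.79 billion dollars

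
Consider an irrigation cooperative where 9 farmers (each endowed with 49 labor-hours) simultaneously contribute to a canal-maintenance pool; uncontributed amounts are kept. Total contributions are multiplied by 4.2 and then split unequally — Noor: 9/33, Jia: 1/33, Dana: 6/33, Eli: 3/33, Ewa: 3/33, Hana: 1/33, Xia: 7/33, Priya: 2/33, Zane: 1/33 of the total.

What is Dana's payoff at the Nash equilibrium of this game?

For player j, contributing a unit is worthwhile iff 4.2 × (j's share) ≥ 1, i.e. iff j's share is at least 0.2381.
Only Noor (9/33) clears that bar, contributing 49; the remaining 8 contribute 0. Total contributed: 49.
Dana keeps 49 and receives 4.2 × 49 × 6/33 = 37.42 from the canal-maintenance pool, for a payoff of 86.42.

86.42 labor-hours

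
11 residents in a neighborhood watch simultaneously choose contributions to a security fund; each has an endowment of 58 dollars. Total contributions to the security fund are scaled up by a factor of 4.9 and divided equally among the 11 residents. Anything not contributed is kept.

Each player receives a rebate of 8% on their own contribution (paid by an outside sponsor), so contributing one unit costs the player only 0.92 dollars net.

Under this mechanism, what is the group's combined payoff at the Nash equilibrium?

The effective private return is (4.9/11) / 0.92 = 0.4842, which is still under 1, so the mechanism doesn't change anyone's dominant strategy: zero contribution.
At the Nash equilibrium no one contributes; group total payoff = 11 × 58 = 638.

638.00 dollars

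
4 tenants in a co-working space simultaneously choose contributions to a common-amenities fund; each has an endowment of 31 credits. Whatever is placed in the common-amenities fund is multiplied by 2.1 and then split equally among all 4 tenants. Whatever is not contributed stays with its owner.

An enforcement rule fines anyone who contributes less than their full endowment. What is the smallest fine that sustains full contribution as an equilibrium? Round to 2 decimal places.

14.73 credits

Given the others contribute fully, the best deviation is to contribute 0 (any partial contribution still incurs the fine and gives up units whose private return 0.5250 is below 1).
Deviating from 31 to 0 saves 31 credits but forfeits the deviator's share of the drop in the common-amenities fund: 2.1/4 × 31 = 16.27.
So the deviation gain is 31 − 16.27 = 14.73, and the fine must be at least 14.73 credits to wipe it out.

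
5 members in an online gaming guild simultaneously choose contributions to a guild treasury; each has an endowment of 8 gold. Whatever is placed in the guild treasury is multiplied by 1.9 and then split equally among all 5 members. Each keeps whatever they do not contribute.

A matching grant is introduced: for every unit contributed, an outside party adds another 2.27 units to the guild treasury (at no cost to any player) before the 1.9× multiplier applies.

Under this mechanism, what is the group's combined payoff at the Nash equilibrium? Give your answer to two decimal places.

With the mechanism, a contributed unit returns 1.9 × 3.27 / 5 = 1.2426 per unit of net cost to the contributor — now above 1 — so contributing fully is weakly dominant for every player.
At the Nash equilibrium everyone contributes 8. Group total payoff = 1.9 × 3.27 × 40 = 248.52.

248.52 gold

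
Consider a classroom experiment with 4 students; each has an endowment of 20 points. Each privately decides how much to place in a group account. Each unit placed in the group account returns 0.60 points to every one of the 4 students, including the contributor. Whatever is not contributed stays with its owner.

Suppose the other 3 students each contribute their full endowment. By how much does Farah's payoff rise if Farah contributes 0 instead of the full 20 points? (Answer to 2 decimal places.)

Switching from a contribution of 20 to 0 lets Farah keep an extra 20 points, but lowers the group account by 20, which costs Farah their own share of that drop: 0.60 × 20 = 12.00.
Net gain = 20 − 12.00 = 8.00. The private return per contributed unit (0.60) is below 1, so free-riding is indeed the best response regardless of what the others do.

8.00 points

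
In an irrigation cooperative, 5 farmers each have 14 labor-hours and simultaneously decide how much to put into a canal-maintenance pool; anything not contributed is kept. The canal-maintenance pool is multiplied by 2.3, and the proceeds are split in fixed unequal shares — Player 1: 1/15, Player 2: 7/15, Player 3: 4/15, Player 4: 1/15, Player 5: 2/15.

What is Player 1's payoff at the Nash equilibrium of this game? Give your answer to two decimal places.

16.15 labor-hours

Player j's private return per contributed unit is 2.3 × (j's share). Contributing is weakly dominant for j when that share is at least 1/2.3 = 0.4348, and contributing 0 is dominant otherwise.
Only Player 2 (7/15) clears that bar, contributing 14; the remaining 4 contribute 0. Total contributed: 14.
Player 1 keeps 14 and receives 2.3 × 14 × 1/15 = 2.15 from the canal-maintenance pool, for a payoff of 16.15.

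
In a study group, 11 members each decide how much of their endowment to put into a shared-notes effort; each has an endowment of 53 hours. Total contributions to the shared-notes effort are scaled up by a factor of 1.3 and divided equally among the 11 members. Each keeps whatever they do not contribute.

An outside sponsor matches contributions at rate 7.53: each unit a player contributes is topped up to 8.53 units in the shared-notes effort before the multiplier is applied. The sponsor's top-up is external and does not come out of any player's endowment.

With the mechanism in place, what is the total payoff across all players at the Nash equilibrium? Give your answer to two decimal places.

6464.89 hours

Under the mechanism each unit contributed yields 1.3 × 8.53 / 11 = 1.0081 back to its contributor per unit of net cost, which exceeds 1, making full contribution the dominant choice for everyone.
At the Nash equilibrium everyone contributes 53. Group total payoff = 1.3 × 8.53 × 583 = 6464.89.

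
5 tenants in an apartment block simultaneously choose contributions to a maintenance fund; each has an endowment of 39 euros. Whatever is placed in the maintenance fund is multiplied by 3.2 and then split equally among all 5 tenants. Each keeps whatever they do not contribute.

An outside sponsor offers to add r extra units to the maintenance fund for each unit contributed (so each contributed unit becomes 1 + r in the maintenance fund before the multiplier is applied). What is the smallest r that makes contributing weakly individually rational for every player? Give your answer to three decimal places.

0.563

With matching at rate r, one contributed unit becomes (1 + r) in the maintenance fund and returns 3.2 × (1 + r) / 5 to the contributor.
Setting this equal to 1: 1 + r = 5/3.2 = 1.5625.
So the minimum matching rate is r = 1.5625 − 1 = 0.563.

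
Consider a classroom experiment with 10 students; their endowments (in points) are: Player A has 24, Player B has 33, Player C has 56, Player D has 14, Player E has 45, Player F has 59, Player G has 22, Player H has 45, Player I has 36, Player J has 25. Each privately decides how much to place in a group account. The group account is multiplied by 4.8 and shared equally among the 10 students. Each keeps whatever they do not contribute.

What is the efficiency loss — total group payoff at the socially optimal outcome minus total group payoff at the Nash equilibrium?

1364.20 points

The private return per contributed unit is 4.8/10 = 0.4800 < 1 for every player regardless of endowment, so the Nash equilibrium is zero contribution and the group total is Σ E_j = 24 + 33 + 56 + 14 + 45 + 59 + 22 + 45 + 36 + 25 = 359.
Each contributed unit returns 4.800 to the group, so the social optimum is full contribution by everyone: group total = 4.800 × 359 = 1723.20.
Efficiency loss = (4.800 − 1) × 359 = 1364.20.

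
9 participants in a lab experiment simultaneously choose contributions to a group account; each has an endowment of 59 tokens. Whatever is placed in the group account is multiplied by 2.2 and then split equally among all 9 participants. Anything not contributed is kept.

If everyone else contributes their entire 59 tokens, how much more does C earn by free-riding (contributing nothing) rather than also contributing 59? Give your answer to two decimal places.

Switching from a contribution of 59 to 0 lets C keep an extra 59 tokens, but lowers the group account by 59, which costs C their own share of that drop: 2.2/9 × 59 = 14.42.
Net gain = 59 − 14.42 = 44.58. The private return per contributed unit (0.2444) is below 1, so free-riding is indeed the best response regardless of what the others do.

44.58 tokens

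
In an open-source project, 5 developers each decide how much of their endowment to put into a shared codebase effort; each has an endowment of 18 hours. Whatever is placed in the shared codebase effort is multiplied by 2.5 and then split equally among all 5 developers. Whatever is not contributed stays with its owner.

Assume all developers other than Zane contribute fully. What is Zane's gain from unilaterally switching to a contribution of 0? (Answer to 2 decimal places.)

9.00 hours

Switching from a contribution of 18 to 0 lets Zane keep an extra 18 hours, but lowers the shared codebase effort by 18, which costs Zane their own share of that drop: 2.5/5 × 18 = 9.00.
Net gain = 18 − 9.00 = 9.00. The private return per contributed unit (0.5000) is below 1, so free-riding is indeed the best response regardless of what the others do.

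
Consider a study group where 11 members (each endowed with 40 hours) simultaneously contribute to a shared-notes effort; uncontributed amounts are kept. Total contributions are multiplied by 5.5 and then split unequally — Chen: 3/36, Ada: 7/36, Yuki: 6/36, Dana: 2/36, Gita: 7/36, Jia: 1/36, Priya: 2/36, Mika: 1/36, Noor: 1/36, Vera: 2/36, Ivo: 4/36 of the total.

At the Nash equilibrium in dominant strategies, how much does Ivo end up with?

88.89 hours

A player with share s gets back 5.5·s per unit contributed, so full contribution is dominant for anyone with s > 1/5.5 = 0.1818 and zero contribution is dominant for anyone below.
Ada and Gita clear that bar, contributing 40 each; the remaining 9 contribute 0. Total contributed: 80.
Ivo keeps 40 and receives 5.5 × 80 × 4/36 = 48.89 from the shared-notes effort, for a payoff of 88.89.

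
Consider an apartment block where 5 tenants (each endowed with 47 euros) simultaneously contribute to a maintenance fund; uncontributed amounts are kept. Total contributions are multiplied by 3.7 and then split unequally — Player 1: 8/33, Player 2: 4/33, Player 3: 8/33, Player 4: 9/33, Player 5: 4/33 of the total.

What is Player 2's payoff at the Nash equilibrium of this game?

For player j, contributing a unit is worthwhile iff 3.7 × (j's share) ≥ 1, i.e. iff j's share is at least 0.2703.
The only share above 0.2703 is Player 4's 9/33, contributing 47; the remaining 4 contribute 0. Total contributed: 47.
Player 2 keeps 47 and receives 3.7 × 47 × 4/33 = 21.08 from the maintenance fund, for a payoff of 68.08.

68.08 euros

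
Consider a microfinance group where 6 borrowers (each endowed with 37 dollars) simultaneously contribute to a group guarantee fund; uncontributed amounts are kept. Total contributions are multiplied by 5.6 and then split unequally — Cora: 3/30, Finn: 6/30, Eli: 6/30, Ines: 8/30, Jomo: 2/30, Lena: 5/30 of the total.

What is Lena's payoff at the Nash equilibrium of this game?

140.60 dollars

For player j, contributing a unit is worthwhile iff 5.6 × (j's share) ≥ 1, i.e. iff j's share is at least 0.1786.
The shares above 0.1786 belong to Finn, Eli and Ines, contributing 37 each; the remaining 3 contribute 0. Total contributed: 111.
Lena keeps 37 and receives 5.6 × 111 × 5/30 = 103.60 from the group guarantee fund, for a payoff of 140.60.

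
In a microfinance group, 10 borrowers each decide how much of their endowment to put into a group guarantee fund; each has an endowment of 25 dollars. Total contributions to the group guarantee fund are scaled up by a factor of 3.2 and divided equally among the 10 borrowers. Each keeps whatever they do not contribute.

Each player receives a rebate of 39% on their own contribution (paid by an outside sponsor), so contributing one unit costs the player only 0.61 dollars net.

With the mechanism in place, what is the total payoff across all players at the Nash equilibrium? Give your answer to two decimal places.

250.00 dollars

The effective private return is (3.2/10) / 0.61 = 0.5246, which is still under 1, so the mechanism doesn't change anyone's dominant strategy: zero contribution.
Everyone keeps their endowment and the group total is 10 × 25 = 250.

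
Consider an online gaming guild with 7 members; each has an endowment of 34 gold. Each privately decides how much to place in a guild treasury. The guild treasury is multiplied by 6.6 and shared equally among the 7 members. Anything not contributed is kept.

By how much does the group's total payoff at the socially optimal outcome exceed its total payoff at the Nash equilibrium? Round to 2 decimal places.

1332.80 gold

Each contributed unit returns 6.6/7 = 0.9429 to its contributor — below 1 — so contributing 0 is dominant for every player. At the Nash equilibrium everyone keeps their 34, and the group total is 7 × 34 = 238.
Each contributed unit returns 6.600 to the group as a whole (0.9429 to each of 7 players), which exceeds 1, so the social optimum is full contribution: group total = 6.600 × 238 = 1570.80.
Efficiency loss = 1570.80 − 238 = 1332.80.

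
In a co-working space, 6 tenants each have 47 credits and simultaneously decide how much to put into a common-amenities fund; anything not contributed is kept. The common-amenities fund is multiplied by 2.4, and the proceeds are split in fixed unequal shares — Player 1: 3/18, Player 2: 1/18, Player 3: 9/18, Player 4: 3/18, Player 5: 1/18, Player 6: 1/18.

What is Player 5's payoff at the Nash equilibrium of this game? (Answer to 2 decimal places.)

Player j's private return per contributed unit is 2.4 × (j's share). Contributing is weakly dominant for j when that share is at least 1/2.4 = 0.4167, and contributing 0 is dominant otherwise.
Player 3 alone (share 9/18) is above the threshold, contributing 47; the remaining 5 contribute 0. Total contributed: 47.
Player 5 keeps 47 and receives 2.4 × 47 × 1/18 = 6.27 from the common-amenities fund, for a payoff of 53.27.

53.27 credits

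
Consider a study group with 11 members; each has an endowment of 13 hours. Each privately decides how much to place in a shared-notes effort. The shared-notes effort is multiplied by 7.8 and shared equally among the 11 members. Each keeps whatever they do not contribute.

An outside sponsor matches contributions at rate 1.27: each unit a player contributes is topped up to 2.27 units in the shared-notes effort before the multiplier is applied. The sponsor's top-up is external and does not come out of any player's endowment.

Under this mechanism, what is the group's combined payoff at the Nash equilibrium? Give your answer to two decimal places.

With the mechanism, a contributed unit returns 7.8 × 2.27 / 11 = 1.6096 per unit of net cost to the contributor — now above 1 — so contributing fully is weakly dominant for every player.
So the Nash equilibrium is full contribution by all 11; the group earns 7.8 × 2.27 × 143 = 2531.96.

2531.96 hours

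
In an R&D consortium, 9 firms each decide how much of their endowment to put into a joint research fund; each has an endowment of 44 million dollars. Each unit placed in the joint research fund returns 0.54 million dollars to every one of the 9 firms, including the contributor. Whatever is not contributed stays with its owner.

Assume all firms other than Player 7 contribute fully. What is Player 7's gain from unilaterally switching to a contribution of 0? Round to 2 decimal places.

Switching from a contribution of 44 to 0 lets Player 7 keep an extra 44 million dollars, but lowers the joint research fund by 44, which costs Player 7 their own share of that drop: 0.54 × 44 = 23.76.
Net gain = 44 − 23.76 = 20.24. The private return per contributed unit (0.54) is below 1, so free-riding is indeed the best response regardless of what the others do.

20.24 million dollars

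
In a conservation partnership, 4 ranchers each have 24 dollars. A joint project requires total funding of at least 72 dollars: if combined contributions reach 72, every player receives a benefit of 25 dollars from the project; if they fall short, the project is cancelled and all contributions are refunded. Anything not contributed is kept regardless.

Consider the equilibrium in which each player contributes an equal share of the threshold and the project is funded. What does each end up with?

Equal share of the threshold: 72/4 = 18.
At this profile no one gains by cutting their contribution: any cut drops the total below 72, the project is cancelled, contributions are refunded, and the deviator ends with 24, which is less than 24 − 18 + 25 = 31. Contributing more than 18 just wastes the excess. So contributing exactly 18 is a best response.
Each player's payoff: 24 − 18 + 25 = 31.

31 dollars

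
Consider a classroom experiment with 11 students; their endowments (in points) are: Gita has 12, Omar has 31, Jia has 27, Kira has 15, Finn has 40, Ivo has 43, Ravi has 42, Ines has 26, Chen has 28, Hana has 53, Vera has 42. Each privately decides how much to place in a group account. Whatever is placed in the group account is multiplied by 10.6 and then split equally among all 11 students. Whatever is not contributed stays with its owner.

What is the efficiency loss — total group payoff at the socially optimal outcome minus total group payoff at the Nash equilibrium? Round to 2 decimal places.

The private return per contributed unit is 10.6/11 = 0.9636 < 1 for every player regardless of endowment, so the Nash equilibrium is zero contribution and the group total is Σ E_j = 12 + 31 + 27 + 15 + 40 + 43 + 42 + 26 + 28 + 53 + 42 = 359.
Each contributed unit returns 10.600 to the group, so the social optimum is full contribution by everyone: group total = 10.600 × 359 = 3805.40.
Efficiency loss = (10.600 − 1) × 359 = 3446.40.

3446.40 points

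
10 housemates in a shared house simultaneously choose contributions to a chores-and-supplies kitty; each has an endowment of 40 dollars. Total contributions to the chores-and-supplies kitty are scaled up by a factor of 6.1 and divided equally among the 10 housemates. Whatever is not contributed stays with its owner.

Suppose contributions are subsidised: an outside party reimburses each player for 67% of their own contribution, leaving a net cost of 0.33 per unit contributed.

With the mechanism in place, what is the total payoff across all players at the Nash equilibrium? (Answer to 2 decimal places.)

The effective private return per unit is now (6.1/10) / 0.33 = 1.8485 > 1, so every player's dominant strategy flips to full contribution.
At the Nash equilibrium everyone contributes 40. Group total payoff = 10 × (40 × 0.67 + 6.1 × 40) = 2708.00.

2708.00 dollars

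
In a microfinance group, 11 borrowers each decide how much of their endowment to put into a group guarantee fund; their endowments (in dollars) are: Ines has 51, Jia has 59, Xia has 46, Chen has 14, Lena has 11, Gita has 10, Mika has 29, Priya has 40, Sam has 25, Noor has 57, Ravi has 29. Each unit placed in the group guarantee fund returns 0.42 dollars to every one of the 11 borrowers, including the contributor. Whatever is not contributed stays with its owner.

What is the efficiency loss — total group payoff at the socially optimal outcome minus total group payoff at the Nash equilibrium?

1343.02 dollars

The private return per contributed unit is 0.42 < 1 for everyone, so the Nash equilibrium is zero contribution and the group total is Σ E_j = 51 + 59 + 46 + 14 + 11 + 10 + 29 + 40 + 25 + 57 + 29 = 371.
Each contributed unit returns 4.620 to the group, so the social optimum is full contribution by everyone: group total = 4.620 × 371 = 1714.02.
Efficiency loss = (4.620 − 1) × 371 = 1343.02.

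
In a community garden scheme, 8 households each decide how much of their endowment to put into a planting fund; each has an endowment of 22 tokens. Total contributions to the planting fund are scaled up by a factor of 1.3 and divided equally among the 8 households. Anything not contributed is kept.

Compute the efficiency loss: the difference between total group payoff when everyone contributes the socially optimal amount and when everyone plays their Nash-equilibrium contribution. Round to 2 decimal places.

Each contributed unit returns 1.3/8 = 0.1625 to its contributor — below 1 — so contributing 0 is dominant for every player. At the Nash equilibrium everyone keeps their 22, and the group total is 8 × 22 = 176.
Each contributed unit returns 1.300 to the group as a whole (0.1625 to each of 8 players), which exceeds 1, so the social optimum is full contribution: group total = 1.300 × 176 = 228.80.
Efficiency loss = 228.80 − 176 = 52.80.

52.80 tokens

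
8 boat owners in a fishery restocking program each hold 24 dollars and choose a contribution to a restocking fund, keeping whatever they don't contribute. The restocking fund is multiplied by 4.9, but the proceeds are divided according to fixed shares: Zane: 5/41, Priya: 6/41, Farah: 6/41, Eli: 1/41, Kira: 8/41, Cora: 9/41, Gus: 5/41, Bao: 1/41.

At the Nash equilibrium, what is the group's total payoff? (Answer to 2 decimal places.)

Each unit j contributes comes back to j as 4.9 × (j's share), so j prefers to contribute only if that share exceeds 1/4.9 = 0.2041; otherwise keeping the unit dominates.
Cora alone (share 9/41) is above the threshold, contributing 24; the remaining 7 contribute 0. Total contributed: 24.
The restocking fund pays out 4.9 × 24 = 117.60 in total (split across the unequal shares, but the aggregate is all that matters for the group sum).
The 7 free-riders keep 24 each, adding 168. Group total = 168 + 117.60 = 285.60.

285.60 dollars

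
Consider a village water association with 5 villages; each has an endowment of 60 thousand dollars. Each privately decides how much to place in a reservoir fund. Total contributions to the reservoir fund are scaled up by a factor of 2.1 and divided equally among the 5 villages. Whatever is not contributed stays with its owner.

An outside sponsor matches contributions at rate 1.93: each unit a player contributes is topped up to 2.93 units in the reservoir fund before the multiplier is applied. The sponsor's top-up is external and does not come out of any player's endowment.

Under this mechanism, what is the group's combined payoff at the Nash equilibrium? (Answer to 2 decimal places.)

With the mechanism, a contributed unit returns 2.1 × 2.93 / 5 = 1.2306 per unit of net cost to the contributor — now above 1 — so contributing fully is weakly dominant for every player.
At the Nash equilibrium everyone contributes 60. Group total payoff = 2.1 × 2.93 × 300 = 1845.90.

1845.90 thousand dollars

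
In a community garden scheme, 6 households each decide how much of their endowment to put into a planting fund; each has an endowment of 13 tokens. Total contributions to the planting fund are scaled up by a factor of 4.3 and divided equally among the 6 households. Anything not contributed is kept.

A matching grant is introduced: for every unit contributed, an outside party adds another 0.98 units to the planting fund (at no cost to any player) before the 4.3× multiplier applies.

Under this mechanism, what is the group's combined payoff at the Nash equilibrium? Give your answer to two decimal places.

The effective private return per unit is now 4.3 × 1.98 / 6 = 1.4190 > 1, so every player's dominant strategy flips to full contribution.
So the Nash equilibrium is full contribution by all 6; the group earns 4.3 × 1.98 × 78 = 664.09.

664.09 tokens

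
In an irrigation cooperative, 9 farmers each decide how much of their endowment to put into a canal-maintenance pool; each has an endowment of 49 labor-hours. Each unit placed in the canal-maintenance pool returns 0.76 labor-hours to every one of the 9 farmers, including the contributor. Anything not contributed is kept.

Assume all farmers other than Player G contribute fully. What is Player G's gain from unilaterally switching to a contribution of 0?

11.76 labor-hours

Switching from a contribution of 49 to 0 lets Player G keep an extra 49 labor-hours, but lowers the canal-maintenance pool by 49, which costs Player G their own share of that drop: 0.76 × 49 = 37.24.
Net gain = 49 − 37.24 = 11.76. The private return per contributed unit (0.76) is below 1, so free-riding is indeed the best response regardless of what the others do.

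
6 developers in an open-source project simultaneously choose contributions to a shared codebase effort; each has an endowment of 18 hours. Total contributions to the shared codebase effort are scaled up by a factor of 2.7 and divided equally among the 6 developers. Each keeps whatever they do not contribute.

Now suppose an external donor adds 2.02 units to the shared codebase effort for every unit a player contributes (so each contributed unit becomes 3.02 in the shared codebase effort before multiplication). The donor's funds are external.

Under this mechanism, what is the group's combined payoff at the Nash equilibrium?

The effective private return per unit is now 2.7 × 3.02 / 6 = 1.3590 > 1, so every player's dominant strategy flips to full contribution.
At the Nash equilibrium everyone contributes 18. Group total payoff = 2.7 × 3.02 × 108 = 880.63.

880.63 hours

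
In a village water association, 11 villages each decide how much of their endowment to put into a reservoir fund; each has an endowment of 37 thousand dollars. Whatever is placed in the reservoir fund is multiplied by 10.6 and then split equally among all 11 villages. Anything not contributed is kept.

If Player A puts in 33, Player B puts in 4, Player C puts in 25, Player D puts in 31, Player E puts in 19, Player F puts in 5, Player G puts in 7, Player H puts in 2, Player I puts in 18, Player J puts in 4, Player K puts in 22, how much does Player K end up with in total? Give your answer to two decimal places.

178.82 thousand dollars

Total contributed: 33 + 4 + 25 + 31 + 19 + 5 + 7 + 2 + 18 + 4 + 22 = 170.
Each receives 10.6 × 170 / 11 = 163.82 from the reservoir fund.
Player K keeps 37 − 22 = 15, so Player K's payoff is 15 + 163.82 = 178.82.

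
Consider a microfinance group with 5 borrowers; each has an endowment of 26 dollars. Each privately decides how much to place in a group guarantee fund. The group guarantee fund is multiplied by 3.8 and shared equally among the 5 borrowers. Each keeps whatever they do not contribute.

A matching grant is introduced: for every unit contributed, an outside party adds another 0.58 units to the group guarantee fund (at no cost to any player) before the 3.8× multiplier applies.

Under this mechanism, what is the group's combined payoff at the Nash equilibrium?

780.52 dollars

Under the mechanism each unit contributed yields 3.8 × 1.58 / 5 = 1.2008 back to its contributor per unit of net cost, which exceeds 1, making full contribution the dominant choice for everyone.
At the Nash equilibrium everyone contributes 26. Group total payoff = 3.8 × 1.58 × 130 = 780.52.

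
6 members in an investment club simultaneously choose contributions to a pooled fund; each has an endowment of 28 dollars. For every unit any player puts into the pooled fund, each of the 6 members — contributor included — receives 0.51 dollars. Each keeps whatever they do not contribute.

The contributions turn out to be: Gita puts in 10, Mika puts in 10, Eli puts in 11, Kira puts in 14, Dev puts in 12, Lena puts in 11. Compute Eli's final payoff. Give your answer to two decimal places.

51.68 dollars

Total contributed: 10 + 10 + 11 + 14 + 12 + 11 = 68.
Each receives 0.51 × 68 = 34.68 from the pooled fund.
Eli keeps 28 − 11 = 17, so Eli's payoff is 17 + 34.68 = 51.68.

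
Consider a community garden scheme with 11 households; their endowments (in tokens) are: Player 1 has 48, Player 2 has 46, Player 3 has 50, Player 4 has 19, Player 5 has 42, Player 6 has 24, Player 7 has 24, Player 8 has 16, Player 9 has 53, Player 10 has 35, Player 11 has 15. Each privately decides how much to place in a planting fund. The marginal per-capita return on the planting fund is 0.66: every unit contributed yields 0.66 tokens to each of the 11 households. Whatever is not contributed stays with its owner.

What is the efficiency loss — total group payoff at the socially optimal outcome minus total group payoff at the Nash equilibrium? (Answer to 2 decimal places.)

2328.72 tokens

The private return per contributed unit is 0.66 < 1 for everyone, so the Nash equilibrium is zero contribution and the group total is Σ E_j = 48 + 46 + 50 + 19 + 42 + 24 + 24 + 16 + 53 + 35 + 15 = 372.
Each contributed unit returns 7.260 to the group, so the social optimum is full contribution by everyone: group total = 7.260 × 372 = 2700.72.
Efficiency loss = (7.260 − 1) × 372 = 2328.72.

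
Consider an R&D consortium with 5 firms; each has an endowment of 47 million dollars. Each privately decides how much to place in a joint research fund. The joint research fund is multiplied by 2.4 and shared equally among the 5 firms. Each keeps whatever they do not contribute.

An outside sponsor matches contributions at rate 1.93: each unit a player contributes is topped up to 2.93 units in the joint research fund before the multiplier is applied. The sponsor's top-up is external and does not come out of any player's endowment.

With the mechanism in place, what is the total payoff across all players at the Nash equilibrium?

1652.52 million dollars

The effective private return per unit is now 2.4 × 2.93 / 5 = 1.4064 > 1, so every player's dominant strategy flips to full contribution.
At the Nash equilibrium everyone contributes 47. Group total payoff = 2.4 × 2.93 × 235 = 1652.52.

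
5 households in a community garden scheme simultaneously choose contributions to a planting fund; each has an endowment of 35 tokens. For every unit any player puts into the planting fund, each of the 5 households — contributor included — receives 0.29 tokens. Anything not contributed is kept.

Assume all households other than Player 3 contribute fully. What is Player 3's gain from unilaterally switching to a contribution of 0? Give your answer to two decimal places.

Switching from a contribution of 35 to 0 lets Player 3 keep an extra 35 tokens, but lowers the planting fund by 35, which costs Player 3 their own share of that drop: 0.29 × 35 = 10.15.
Net gain = 35 − 10.15 = 24.85. The private return per contributed unit (0.29) is below 1, so free-riding is indeed the best response regardless of what the others do.

24.85 tokens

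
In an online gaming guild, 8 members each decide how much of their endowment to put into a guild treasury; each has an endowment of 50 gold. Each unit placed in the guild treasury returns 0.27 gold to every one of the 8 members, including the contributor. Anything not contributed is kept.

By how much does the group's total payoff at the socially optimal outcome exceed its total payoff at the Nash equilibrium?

The private return per contributed unit is 0.27 < 1, so contributing 0 is dominant for every player. At the Nash equilibrium everyone keeps their 50, and the group total is 8 × 50 = 400.
Each contributed unit returns 2.160 to the group as a whole (0.27 to each of 8 players), which exceeds 1, so the social optimum is full contribution: group total = 2.160 × 400 = 864.00.
Efficiency loss = 864.00 − 400 = 464.00.

464.00 gold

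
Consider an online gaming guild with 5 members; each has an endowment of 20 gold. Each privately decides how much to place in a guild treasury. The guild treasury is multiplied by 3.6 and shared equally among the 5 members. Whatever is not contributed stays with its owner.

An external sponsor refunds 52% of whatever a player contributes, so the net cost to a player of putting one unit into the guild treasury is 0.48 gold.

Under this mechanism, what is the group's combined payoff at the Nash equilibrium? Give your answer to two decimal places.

412.00 gold

The effective private return per unit is now (3.6/5) / 0.48 = 1.5000 > 1, so every player's dominant strategy flips to full contribution.
At the Nash equilibrium everyone contributes 20. Group total payoff = 5 × (20 × 0.52 + 3.6 × 20) = 412.00.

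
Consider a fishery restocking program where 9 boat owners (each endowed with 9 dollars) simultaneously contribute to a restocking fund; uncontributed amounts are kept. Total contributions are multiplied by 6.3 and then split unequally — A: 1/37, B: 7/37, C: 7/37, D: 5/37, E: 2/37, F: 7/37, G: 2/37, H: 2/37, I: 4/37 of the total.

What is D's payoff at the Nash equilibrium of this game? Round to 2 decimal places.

31.99 dollars

For player j, contributing a unit is worthwhile iff 6.3 × (j's share) ≥ 1, i.e. iff j's share is at least 0.1587.
The shares above 0.1587 belong to B, C and F, contributing 9 each; the remaining 6 contribute 0. Total contributed: 27.
D keeps 9 and receives 6.3 × 27 × 5/37 = 22.99 from the restocking fund, for a payoff of 31.99.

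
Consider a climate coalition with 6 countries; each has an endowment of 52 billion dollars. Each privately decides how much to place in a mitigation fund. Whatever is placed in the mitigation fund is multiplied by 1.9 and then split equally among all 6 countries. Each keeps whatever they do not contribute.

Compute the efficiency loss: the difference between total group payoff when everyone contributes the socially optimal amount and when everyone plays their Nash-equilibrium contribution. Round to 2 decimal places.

Each contributed unit returns 1.9/6 = 0.3167 to its contributor — below 1 — so contributing 0 is dominant for every player. At the Nash equilibrium everyone keeps their 52, and the group total is 6 × 52 = 312.
Each contributed unit returns 1.900 to the group as a whole (0.3167 to each of 6 players), which exceeds 1, so the social optimum is full contribution: group total = 1.900 × 312 = 592.80.
Efficiency loss = 592.80 − 312 = 280.80.

280.80 billion dollars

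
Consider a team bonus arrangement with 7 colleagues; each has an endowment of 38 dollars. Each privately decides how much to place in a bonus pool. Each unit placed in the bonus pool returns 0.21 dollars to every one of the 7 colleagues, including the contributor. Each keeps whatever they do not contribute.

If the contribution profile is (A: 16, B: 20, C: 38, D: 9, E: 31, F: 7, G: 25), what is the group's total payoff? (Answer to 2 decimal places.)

Total contributed: 16 + 20 + 38 + 9 + 31 + 7 + 25 = 146; total kept: 7 × 38 − 146 = 120.
The bonus pool pays out 0.21 × 7 × 146 = 214.62 in aggregate.
Group total = 120 + 214.62 = 334.62.

334.62 dollars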